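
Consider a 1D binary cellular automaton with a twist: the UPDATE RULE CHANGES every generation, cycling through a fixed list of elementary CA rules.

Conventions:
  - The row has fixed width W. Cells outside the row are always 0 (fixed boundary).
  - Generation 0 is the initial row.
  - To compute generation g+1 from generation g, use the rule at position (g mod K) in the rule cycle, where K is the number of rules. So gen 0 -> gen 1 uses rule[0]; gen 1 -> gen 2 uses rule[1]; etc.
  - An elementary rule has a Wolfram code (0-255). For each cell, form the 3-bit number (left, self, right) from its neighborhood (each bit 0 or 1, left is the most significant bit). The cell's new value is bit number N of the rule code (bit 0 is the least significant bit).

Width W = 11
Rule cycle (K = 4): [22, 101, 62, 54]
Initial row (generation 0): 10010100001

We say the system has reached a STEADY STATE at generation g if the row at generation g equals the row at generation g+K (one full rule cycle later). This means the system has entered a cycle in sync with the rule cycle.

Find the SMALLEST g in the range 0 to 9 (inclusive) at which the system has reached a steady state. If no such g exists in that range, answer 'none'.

Answer: none

Derivation:
Gen 0: 10010100001
Gen 1 (rule 22): 11110110011
Gen 2 (rule 101): 00011010001
Gen 3 (rule 62): 00110111011
Gen 4 (rule 54): 01001000100
Gen 5 (rule 22): 11111101110
Gen 6 (rule 101): 00000110010
Gen 7 (rule 62): 00001101111
Gen 8 (rule 54): 00010010000
Gen 9 (rule 22): 00111111000
Gen 10 (rule 101): 10000001011
Gen 11 (rule 62): 11000011110
Gen 12 (rule 54): 00100100001
Gen 13 (rule 22): 01111110011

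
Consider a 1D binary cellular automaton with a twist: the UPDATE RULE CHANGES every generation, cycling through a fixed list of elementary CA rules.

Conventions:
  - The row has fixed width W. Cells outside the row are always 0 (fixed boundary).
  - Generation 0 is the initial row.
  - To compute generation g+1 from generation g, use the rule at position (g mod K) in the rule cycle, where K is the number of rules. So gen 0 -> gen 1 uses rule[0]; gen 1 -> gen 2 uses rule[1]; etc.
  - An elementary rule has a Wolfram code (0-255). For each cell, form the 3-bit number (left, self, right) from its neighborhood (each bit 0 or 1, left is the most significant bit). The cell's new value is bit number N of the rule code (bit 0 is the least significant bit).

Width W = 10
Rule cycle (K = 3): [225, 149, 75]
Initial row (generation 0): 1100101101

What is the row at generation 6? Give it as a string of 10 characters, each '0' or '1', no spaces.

Gen 0: 1100101101
Gen 1 (rule 225): 0100010110
Gen 2 (rule 149): 0111010001
Gen 3 (rule 75): 1101000110
Gen 4 (rule 225): 0110010010
Gen 5 (rule 149): 0001011011
Gen 6 (rule 75): 1110011011

Answer: 1110011011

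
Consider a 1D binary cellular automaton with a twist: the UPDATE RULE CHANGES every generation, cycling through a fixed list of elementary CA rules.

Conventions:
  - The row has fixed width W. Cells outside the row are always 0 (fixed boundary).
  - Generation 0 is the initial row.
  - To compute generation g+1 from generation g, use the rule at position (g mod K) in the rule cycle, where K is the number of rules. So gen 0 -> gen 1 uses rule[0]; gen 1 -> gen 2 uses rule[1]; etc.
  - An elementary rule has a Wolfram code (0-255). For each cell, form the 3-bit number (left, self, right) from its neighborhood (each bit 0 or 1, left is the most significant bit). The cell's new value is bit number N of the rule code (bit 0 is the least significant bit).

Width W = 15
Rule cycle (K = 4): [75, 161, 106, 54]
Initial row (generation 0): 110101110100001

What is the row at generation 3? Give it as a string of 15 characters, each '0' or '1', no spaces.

Gen 0: 110101110100001
Gen 1 (rule 75): 110001010001110
Gen 2 (rule 161): 000100100100100
Gen 3 (rule 106): 001001001001000

Answer: 001001001001000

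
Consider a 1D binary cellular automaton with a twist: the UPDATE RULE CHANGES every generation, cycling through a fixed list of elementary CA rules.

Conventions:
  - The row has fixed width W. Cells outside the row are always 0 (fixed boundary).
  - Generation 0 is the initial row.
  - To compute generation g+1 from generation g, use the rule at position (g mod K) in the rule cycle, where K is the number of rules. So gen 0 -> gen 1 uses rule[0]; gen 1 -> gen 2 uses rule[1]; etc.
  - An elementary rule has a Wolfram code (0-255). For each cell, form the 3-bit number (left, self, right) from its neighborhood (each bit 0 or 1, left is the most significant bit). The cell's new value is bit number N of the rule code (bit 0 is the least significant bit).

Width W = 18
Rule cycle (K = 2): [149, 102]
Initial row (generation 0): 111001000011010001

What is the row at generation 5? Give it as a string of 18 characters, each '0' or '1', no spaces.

Answer: 110000001000010001

Derivation:
Gen 0: 111001000011010001
Gen 1 (rule 149): 010101111000011101
Gen 2 (rule 102): 111110001000100111
Gen 3 (rule 149): 011101101110110010
Gen 4 (rule 102): 100110110011010110
Gen 5 (rule 149): 110000001000010001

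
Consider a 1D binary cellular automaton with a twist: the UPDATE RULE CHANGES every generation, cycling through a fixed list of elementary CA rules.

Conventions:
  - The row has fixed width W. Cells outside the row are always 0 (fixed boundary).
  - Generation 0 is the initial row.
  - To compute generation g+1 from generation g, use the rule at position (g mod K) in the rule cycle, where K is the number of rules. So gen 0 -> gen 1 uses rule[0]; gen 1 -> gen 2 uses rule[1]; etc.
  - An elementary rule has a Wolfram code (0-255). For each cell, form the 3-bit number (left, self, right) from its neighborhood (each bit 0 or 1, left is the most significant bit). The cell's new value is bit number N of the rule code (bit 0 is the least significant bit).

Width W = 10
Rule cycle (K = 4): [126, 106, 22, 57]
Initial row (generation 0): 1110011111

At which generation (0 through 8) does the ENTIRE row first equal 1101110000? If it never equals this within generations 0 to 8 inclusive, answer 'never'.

Gen 0: 1110011111
Gen 1 (rule 126): 1011110001
Gen 2 (rule 106): 0110010010
Gen 3 (rule 22): 1001111111
Gen 4 (rule 57): 0101000000
Gen 5 (rule 126): 1111100000
Gen 6 (rule 106): 1000100000
Gen 7 (rule 22): 1101110000
Gen 8 (rule 57): 1011001111

Answer: 7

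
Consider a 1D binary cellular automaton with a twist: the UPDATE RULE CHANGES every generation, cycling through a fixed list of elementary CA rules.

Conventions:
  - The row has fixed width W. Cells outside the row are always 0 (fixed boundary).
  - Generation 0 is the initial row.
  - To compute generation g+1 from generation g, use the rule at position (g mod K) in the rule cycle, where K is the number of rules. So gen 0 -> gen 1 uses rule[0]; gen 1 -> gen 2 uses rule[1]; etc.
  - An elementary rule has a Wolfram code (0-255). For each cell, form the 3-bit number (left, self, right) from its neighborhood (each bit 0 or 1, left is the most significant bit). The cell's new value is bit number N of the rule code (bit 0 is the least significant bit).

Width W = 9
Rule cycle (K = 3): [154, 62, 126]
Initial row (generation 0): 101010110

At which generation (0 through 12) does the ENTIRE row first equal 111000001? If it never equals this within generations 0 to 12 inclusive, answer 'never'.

Answer: never

Derivation:
Gen 0: 101010110
Gen 1 (rule 154): 000000101
Gen 2 (rule 62): 000001111
Gen 3 (rule 126): 000011001
Gen 4 (rule 154): 000110110
Gen 5 (rule 62): 001101101
Gen 6 (rule 126): 011111111
Gen 7 (rule 154): 111111110
Gen 8 (rule 62): 100000001
Gen 9 (rule 126): 110000011
Gen 10 (rule 154): 101000110
Gen 11 (rule 62): 111101101
Gen 12 (rule 126): 100111111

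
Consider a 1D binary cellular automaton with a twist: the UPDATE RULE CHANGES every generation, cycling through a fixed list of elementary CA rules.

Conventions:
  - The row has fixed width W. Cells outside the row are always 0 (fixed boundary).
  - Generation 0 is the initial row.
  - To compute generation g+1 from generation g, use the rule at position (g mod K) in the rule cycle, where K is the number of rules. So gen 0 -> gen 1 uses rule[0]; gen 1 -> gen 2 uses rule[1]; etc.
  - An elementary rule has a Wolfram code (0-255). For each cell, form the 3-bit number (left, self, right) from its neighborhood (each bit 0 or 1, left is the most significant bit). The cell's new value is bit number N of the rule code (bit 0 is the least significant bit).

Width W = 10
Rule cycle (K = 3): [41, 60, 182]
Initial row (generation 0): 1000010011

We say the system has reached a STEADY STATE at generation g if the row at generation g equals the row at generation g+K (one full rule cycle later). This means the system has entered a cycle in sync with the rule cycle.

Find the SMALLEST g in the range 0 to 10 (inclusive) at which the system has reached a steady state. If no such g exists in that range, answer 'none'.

Answer: none

Derivation:
Gen 0: 1000010011
Gen 1 (rule 41): 0011000010
Gen 2 (rule 60): 0010100011
Gen 3 (rule 182): 0111110100
Gen 4 (rule 41): 0100001001
Gen 5 (rule 60): 0110001101
Gen 6 (rule 182): 1001010011
Gen 7 (rule 41): 0000100010
Gen 8 (rule 60): 0000110011
Gen 9 (rule 182): 0001001100
Gen 10 (rule 41): 1100001001
Gen 11 (rule 60): 1010001101
Gen 12 (rule 182): 1111010011
Gen 13 (rule 41): 1000100010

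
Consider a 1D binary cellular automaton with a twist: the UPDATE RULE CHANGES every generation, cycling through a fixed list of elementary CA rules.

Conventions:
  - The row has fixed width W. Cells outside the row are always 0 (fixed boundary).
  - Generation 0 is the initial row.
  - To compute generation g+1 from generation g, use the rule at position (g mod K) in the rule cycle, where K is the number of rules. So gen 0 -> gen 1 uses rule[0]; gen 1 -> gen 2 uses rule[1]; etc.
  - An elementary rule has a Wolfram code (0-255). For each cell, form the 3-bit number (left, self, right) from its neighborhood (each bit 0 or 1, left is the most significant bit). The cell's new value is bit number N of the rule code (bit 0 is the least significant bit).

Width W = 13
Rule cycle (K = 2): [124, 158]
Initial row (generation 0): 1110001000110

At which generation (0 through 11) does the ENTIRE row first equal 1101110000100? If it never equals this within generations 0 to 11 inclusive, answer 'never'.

Gen 0: 1110001000110
Gen 1 (rule 124): 1011001100111
Gen 2 (rule 158): 1010111011110
Gen 3 (rule 124): 1111101110011
Gen 4 (rule 158): 1111001101110
Gen 5 (rule 124): 1001101111011
Gen 6 (rule 158): 1111001110010
Gen 7 (rule 124): 1001101011011
Gen 8 (rule 158): 1111001010010
Gen 9 (rule 124): 1001101111011
Gen 10 (rule 158): 1111001110010
Gen 11 (rule 124): 1001101011011

Answer: never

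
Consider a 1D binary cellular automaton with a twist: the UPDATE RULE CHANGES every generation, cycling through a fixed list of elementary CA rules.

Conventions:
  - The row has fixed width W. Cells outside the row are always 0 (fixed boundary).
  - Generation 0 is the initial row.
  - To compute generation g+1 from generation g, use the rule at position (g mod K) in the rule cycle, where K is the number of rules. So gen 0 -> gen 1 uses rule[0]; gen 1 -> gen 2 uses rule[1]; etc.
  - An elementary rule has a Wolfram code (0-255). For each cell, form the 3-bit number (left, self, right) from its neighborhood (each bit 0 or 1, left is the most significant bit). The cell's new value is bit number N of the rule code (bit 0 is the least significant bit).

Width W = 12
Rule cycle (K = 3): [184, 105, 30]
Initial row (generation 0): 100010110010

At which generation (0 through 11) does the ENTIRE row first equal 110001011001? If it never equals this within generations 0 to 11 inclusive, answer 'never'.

Answer: never

Derivation:
Gen 0: 100010110010
Gen 1 (rule 184): 010001101001
Gen 2 (rule 105): 000101110000
Gen 3 (rule 30): 001101001000
Gen 4 (rule 184): 001010100100
Gen 5 (rule 105): 100101000001
Gen 6 (rule 30): 111101100011
Gen 7 (rule 184): 111011010010
Gen 8 (rule 105): 101111100000
Gen 9 (rule 30): 101000010000
Gen 10 (rule 184): 010100001000
Gen 11 (rule 105): 001001100011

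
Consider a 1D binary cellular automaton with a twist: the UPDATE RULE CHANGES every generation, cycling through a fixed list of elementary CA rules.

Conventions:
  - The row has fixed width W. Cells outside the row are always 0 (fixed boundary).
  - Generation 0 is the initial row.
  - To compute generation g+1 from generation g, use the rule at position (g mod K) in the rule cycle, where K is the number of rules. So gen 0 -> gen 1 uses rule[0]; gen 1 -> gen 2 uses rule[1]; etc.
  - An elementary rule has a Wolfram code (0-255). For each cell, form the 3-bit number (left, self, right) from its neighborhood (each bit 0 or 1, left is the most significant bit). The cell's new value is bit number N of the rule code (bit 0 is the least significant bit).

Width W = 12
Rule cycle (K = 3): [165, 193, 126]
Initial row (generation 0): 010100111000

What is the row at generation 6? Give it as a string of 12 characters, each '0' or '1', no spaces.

Answer: 111101100111

Derivation:
Gen 0: 010100111000
Gen 1 (rule 165): 011100010011
Gen 2 (rule 193): 001101000001
Gen 3 (rule 126): 011111100011
Gen 4 (rule 165): 001111001000
Gen 5 (rule 193): 100111000011
Gen 6 (rule 126): 111101100111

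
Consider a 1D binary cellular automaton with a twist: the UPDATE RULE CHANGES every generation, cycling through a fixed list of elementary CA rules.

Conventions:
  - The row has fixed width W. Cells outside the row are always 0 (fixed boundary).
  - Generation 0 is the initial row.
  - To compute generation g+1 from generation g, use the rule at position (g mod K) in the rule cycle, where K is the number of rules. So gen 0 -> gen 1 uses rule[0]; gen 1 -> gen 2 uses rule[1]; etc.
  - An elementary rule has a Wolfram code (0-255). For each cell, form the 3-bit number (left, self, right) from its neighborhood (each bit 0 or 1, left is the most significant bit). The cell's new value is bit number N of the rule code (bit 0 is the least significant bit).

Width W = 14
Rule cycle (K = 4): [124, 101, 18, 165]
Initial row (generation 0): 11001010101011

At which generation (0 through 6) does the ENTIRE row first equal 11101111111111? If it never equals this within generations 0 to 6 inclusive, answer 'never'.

Gen 0: 11001010101011
Gen 1 (rule 124): 11101111111111
Gen 2 (rule 101): 00110000000001
Gen 3 (rule 18): 01001000000010
Gen 4 (rule 165): 01001011111010
Gen 5 (rule 124): 01101110001111
Gen 6 (rule 101): 00110010100001

Answer: 1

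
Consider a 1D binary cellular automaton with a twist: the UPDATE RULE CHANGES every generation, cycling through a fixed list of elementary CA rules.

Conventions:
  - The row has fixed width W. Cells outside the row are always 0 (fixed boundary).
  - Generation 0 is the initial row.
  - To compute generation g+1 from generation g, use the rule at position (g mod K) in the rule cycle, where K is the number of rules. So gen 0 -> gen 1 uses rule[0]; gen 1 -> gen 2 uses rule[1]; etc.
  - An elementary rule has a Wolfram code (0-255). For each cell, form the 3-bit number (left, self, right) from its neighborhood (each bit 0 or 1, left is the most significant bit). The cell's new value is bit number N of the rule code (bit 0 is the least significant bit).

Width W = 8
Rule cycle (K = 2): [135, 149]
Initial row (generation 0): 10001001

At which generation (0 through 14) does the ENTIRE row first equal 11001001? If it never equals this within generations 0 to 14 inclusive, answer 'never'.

Gen 0: 10001001
Gen 1 (rule 135): 10111011
Gen 2 (rule 149): 10010000
Gen 3 (rule 135): 10110111
Gen 4 (rule 149): 10000010
Gen 5 (rule 135): 10111110
Gen 6 (rule 149): 10011101
Gen 7 (rule 135): 10101001
Gen 8 (rule 149): 10101101
Gen 9 (rule 135): 10100001
Gen 10 (rule 149): 10111101
Gen 11 (rule 135): 10011001
Gen 12 (rule 149): 11000101
Gen 13 (rule 135): 00011101
Gen 14 (rule 149): 11001001

Answer: 14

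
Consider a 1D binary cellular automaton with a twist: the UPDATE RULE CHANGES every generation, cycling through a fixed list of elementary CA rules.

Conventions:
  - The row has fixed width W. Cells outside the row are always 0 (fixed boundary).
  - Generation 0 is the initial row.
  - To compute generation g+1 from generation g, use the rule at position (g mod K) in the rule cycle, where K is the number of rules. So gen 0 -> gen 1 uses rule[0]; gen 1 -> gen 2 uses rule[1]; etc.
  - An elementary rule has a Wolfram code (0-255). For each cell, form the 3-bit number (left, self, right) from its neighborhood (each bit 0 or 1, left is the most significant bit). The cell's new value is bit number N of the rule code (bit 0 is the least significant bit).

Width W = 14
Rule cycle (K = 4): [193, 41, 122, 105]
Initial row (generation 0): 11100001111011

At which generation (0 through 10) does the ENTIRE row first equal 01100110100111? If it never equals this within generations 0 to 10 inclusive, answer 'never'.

Answer: 4

Derivation:
Gen 0: 11100001111011
Gen 1 (rule 193): 01101100111001
Gen 2 (rule 41): 01011000100000
Gen 3 (rule 122): 10111101010000
Gen 4 (rule 105): 01100110100111
Gen 5 (rule 193): 00100010000011
Gen 6 (rule 41): 10001000111010
Gen 7 (rule 122): 01010101101101
Gen 8 (rule 105): 00101011111110
Gen 9 (rule 193): 10000001111110
Gen 10 (rule 41): 00111101000000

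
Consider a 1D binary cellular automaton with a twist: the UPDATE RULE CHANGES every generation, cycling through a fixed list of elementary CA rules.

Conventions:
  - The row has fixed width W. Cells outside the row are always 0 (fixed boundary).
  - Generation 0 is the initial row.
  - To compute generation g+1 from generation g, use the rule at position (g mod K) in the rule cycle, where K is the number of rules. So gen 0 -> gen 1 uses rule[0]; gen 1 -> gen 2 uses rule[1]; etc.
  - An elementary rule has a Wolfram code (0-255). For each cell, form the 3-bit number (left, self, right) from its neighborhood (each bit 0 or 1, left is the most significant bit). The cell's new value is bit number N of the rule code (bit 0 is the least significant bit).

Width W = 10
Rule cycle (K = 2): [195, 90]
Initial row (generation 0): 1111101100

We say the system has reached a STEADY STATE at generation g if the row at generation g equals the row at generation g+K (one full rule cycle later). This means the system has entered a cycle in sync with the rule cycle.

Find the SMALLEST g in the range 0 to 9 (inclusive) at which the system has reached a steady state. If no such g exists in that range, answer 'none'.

Answer: none

Derivation:
Gen 0: 1111101100
Gen 1 (rule 195): 0111100101
Gen 2 (rule 90): 1100111000
Gen 3 (rule 195): 0101011011
Gen 4 (rule 90): 1000011011
Gen 5 (rule 195): 0011101001
Gen 6 (rule 90): 0110100110
Gen 7 (rule 195): 1010001010
Gen 8 (rule 90): 0001010001
Gen 9 (rule 195): 1110000110
Gen 10 (rule 90): 1011001111
Gen 11 (rule 195): 0001010111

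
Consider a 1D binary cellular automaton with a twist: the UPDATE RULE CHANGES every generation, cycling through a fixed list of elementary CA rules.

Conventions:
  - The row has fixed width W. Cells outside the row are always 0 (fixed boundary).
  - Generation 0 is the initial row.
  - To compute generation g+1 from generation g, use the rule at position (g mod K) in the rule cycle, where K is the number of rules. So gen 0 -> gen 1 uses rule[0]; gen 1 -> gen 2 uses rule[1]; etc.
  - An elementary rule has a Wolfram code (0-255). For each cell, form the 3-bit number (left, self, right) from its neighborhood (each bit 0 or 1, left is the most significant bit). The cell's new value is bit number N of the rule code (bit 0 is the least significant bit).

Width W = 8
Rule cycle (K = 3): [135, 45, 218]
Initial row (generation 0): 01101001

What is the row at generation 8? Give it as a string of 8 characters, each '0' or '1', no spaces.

Gen 0: 01101001
Gen 1 (rule 135): 10001011
Gen 2 (rule 45): 10101110
Gen 3 (rule 218): 00001111
Gen 4 (rule 135): 11110110
Gen 5 (rule 45): 10001100
Gen 6 (rule 218): 01011110
Gen 7 (rule 135): 11001100
Gen 8 (rule 45): 10001001

Answer: 10001001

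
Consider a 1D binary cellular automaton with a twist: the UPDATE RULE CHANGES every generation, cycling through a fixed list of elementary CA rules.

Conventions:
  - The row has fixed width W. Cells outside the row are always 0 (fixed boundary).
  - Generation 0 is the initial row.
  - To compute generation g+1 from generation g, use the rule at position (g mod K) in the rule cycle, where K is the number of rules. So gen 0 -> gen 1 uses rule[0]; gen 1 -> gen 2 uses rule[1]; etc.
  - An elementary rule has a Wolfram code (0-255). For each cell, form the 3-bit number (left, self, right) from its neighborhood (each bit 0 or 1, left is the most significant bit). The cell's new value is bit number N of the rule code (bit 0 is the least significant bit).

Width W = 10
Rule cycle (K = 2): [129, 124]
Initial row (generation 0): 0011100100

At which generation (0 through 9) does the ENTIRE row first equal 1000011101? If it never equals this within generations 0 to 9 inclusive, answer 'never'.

Gen 0: 0011100100
Gen 1 (rule 129): 1001000001
Gen 2 (rule 124): 1101100001
Gen 3 (rule 129): 0000001100
Gen 4 (rule 124): 0000001110
Gen 5 (rule 129): 1111100100
Gen 6 (rule 124): 1000110110
Gen 7 (rule 129): 0010000000
Gen 8 (rule 124): 0011000000
Gen 9 (rule 129): 1000011111

Answer: never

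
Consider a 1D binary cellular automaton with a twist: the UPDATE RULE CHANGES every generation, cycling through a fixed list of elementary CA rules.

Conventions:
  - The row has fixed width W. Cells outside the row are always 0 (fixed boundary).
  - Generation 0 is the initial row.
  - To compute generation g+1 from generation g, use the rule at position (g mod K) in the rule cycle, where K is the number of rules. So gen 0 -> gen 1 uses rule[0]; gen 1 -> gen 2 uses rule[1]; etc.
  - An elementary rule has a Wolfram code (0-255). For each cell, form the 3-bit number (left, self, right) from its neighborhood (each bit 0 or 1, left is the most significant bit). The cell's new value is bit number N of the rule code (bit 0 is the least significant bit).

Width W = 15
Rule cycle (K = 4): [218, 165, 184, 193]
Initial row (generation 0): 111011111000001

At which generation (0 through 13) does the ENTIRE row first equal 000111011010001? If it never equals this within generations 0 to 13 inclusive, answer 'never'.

Gen 0: 111011111000001
Gen 1 (rule 218): 111011111100010
Gen 2 (rule 165): 010101111001010
Gen 3 (rule 184): 001011110100101
Gen 4 (rule 193): 100001110000000
Gen 5 (rule 218): 010011111000000
Gen 6 (rule 165): 010001110011111
Gen 7 (rule 184): 001001101011110
Gen 8 (rule 193): 100000100001110
Gen 9 (rule 218): 010001010011111
Gen 10 (rule 165): 010101110001110
Gen 11 (rule 184): 001011101001101
Gen 12 (rule 193): 100001100000100
Gen 13 (rule 218): 010011110001010

Answer: never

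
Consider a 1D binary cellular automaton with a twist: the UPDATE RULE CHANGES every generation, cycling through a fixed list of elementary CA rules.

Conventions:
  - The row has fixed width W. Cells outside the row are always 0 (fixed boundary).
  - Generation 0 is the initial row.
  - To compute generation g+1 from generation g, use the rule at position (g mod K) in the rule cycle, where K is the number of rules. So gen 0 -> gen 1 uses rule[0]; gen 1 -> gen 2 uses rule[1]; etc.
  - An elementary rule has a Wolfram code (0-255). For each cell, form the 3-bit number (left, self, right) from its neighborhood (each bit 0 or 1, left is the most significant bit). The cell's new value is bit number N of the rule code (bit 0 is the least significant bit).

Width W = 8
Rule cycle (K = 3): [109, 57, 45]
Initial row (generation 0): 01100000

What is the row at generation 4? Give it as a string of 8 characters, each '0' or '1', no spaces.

Answer: 01010011

Derivation:
Gen 0: 01100000
Gen 1 (rule 109): 01101111
Gen 2 (rule 57): 01011000
Gen 3 (rule 45): 01110011
Gen 4 (rule 109): 01010011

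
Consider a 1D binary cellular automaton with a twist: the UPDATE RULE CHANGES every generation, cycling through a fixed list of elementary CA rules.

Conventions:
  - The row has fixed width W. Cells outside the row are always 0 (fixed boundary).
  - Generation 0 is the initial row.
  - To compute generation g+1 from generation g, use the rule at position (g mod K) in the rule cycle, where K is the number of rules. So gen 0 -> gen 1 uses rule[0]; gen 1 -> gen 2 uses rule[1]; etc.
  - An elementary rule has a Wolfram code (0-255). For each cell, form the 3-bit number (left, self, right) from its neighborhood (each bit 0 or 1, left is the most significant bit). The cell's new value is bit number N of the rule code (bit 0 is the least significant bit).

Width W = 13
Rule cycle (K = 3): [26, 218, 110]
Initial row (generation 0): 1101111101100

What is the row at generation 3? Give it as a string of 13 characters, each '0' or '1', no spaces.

Answer: 1111100110011

Derivation:
Gen 0: 1101111101100
Gen 1 (rule 26): 1001000001010
Gen 2 (rule 218): 0110100010001
Gen 3 (rule 110): 1111100110011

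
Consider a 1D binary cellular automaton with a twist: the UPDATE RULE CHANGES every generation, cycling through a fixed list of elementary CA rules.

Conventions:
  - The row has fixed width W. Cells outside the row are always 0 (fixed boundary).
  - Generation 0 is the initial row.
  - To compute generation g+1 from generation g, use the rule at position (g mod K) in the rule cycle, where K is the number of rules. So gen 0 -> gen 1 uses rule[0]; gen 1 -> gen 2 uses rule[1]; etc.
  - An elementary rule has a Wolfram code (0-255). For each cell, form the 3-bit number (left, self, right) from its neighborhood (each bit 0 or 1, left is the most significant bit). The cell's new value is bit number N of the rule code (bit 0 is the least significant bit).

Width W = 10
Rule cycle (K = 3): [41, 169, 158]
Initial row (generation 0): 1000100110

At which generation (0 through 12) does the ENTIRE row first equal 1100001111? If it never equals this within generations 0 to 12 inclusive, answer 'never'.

Gen 0: 1000100110
Gen 1 (rule 41): 0010000100
Gen 2 (rule 169): 1000110001
Gen 3 (rule 158): 1101101011
Gen 4 (rule 41): 1011010110
Gen 5 (rule 169): 0110101100
Gen 6 (rule 158): 1100101010
Gen 7 (rule 41): 1000010100
Gen 8 (rule 169): 0011001001
Gen 9 (rule 158): 0110111111
Gen 10 (rule 41): 0101100000
Gen 11 (rule 169): 0011001111
Gen 12 (rule 158): 0110111110

Answer: never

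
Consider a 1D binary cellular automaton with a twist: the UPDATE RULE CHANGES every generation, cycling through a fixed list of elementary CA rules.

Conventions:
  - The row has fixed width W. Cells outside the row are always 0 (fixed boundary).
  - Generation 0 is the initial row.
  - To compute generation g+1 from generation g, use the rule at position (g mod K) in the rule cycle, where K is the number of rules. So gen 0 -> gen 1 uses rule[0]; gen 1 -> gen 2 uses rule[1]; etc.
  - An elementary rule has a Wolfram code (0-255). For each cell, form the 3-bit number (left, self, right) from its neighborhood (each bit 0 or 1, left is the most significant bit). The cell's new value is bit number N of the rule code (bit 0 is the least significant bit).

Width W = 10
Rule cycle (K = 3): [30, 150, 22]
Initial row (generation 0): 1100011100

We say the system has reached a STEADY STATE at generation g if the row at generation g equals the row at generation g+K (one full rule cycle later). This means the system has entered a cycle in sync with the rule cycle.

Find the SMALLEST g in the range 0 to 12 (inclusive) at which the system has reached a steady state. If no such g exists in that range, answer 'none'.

Gen 0: 1100011100
Gen 1 (rule 30): 1010110010
Gen 2 (rule 150): 1010001111
Gen 3 (rule 22): 1011010000
Gen 4 (rule 30): 1010011000
Gen 5 (rule 150): 1011100100
Gen 6 (rule 22): 1000011110
Gen 7 (rule 30): 1100110001
Gen 8 (rule 150): 0011001011
Gen 9 (rule 22): 0100111000
Gen 10 (rule 30): 1111100100
Gen 11 (rule 150): 0111011110
Gen 12 (rule 22): 1000000001
Gen 13 (rule 30): 1100000011
Gen 14 (rule 150): 0010000100
Gen 15 (rule 22): 0111001110

Answer: none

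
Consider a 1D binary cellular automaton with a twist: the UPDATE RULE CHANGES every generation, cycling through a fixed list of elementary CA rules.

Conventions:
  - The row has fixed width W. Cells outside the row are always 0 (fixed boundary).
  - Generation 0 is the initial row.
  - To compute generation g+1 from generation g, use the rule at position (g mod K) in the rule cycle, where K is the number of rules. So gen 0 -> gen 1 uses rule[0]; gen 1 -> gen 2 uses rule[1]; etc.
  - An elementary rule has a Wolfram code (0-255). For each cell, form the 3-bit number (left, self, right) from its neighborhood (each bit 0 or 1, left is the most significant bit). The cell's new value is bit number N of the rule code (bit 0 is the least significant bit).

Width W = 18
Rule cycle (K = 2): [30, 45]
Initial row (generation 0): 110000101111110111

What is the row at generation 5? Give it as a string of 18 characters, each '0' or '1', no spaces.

Answer: 111111101110100100

Derivation:
Gen 0: 110000101111110111
Gen 1 (rule 30): 101001101000000100
Gen 2 (rule 45): 111001011011110101
Gen 3 (rule 30): 100111010010000101
Gen 4 (rule 45): 100100110010110111
Gen 5 (rule 30): 111111101110100100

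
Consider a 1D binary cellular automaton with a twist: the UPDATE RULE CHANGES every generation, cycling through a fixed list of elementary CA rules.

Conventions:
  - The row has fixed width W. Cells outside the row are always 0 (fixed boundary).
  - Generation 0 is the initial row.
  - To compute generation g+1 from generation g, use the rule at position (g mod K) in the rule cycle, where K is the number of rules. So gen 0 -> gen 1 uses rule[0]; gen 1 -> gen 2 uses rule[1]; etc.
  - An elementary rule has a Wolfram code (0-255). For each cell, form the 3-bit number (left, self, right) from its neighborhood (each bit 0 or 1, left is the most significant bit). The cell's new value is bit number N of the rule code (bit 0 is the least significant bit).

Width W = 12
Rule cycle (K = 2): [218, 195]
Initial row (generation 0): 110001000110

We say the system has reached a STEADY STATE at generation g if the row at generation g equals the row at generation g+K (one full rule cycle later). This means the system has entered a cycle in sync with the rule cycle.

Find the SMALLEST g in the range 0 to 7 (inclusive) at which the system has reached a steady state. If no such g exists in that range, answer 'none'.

Answer: 7

Derivation:
Gen 0: 110001000110
Gen 1 (rule 218): 111010101111
Gen 2 (rule 195): 011000000111
Gen 3 (rule 218): 111100001111
Gen 4 (rule 195): 011101110111
Gen 5 (rule 218): 111101110111
Gen 6 (rule 195): 011100110011
Gen 7 (rule 218): 111111111111
Gen 8 (rule 195): 011111111111
Gen 9 (rule 218): 111111111111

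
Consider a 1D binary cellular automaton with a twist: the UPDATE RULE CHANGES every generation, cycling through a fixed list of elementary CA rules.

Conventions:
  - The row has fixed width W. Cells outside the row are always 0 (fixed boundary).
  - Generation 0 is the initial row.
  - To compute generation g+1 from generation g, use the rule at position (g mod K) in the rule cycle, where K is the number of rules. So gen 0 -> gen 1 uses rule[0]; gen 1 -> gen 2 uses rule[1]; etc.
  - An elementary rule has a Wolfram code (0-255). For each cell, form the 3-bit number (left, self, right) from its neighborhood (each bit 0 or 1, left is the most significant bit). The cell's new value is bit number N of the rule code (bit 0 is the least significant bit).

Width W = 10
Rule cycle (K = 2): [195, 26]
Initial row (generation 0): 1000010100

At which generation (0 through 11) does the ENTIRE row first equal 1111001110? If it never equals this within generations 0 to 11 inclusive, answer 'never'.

Gen 0: 1000010100
Gen 1 (rule 195): 0011100001
Gen 2 (rule 26): 0110010010
Gen 3 (rule 195): 1010100100
Gen 4 (rule 26): 0000011010
Gen 5 (rule 195): 1111101000
Gen 6 (rule 26): 1000000100
Gen 7 (rule 195): 0011111001
Gen 8 (rule 26): 0110000110
Gen 9 (rule 195): 1010111010
Gen 10 (rule 26): 0000100001
Gen 11 (rule 195): 1111001110

Answer: 11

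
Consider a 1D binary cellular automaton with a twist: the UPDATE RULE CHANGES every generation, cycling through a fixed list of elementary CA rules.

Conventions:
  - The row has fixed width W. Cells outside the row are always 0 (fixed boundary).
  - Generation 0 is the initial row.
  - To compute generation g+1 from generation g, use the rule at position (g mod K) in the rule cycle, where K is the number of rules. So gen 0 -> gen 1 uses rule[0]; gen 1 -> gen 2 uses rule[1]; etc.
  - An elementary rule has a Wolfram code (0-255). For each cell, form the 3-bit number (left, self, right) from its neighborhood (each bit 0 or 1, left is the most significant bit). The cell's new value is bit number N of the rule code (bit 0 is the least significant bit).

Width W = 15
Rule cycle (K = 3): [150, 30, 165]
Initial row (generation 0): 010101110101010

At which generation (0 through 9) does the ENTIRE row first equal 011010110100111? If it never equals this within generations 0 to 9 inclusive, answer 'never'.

Gen 0: 010101110101010
Gen 1 (rule 150): 110100100101011
Gen 2 (rule 30): 100111111101010
Gen 3 (rule 165): 100011111011110
Gen 4 (rule 150): 110101110001101
Gen 5 (rule 30): 100101001011001
Gen 6 (rule 165): 100111001100001
Gen 7 (rule 150): 111010110010011
Gen 8 (rule 30): 100010101111110
Gen 9 (rule 165): 101011110111100

Answer: never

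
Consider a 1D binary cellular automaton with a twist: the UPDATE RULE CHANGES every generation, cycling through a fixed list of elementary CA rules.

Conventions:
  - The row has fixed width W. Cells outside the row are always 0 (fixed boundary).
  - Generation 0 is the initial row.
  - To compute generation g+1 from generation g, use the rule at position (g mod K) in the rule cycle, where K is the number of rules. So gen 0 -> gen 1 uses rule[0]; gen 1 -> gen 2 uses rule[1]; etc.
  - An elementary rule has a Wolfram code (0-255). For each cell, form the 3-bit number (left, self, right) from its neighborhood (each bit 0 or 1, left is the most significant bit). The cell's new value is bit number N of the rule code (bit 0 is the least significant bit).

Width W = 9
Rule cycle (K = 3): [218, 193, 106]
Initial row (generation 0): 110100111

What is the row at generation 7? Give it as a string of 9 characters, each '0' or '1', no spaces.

Gen 0: 110100111
Gen 1 (rule 218): 110011111
Gen 2 (rule 193): 010001111
Gen 3 (rule 106): 100011001
Gen 4 (rule 218): 010111110
Gen 5 (rule 193): 000011110
Gen 6 (rule 106): 000110010
Gen 7 (rule 218): 001111101

Answer: 001111101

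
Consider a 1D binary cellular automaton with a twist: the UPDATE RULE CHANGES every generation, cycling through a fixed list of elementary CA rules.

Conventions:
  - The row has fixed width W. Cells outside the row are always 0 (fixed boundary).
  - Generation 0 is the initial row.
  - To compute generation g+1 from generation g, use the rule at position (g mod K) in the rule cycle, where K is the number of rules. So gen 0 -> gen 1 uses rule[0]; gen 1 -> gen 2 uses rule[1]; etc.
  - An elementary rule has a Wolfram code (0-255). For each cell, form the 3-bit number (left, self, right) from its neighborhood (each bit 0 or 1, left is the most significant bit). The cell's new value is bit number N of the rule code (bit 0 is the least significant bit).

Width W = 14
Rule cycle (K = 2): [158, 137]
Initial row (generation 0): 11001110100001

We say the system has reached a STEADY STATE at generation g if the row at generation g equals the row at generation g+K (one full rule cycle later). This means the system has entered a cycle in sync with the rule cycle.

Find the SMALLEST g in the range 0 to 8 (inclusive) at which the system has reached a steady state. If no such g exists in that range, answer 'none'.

Gen 0: 11001110100001
Gen 1 (rule 158): 10111100110011
Gen 2 (rule 137): 00111000100010
Gen 3 (rule 158): 01110101110111
Gen 4 (rule 137): 01100001100110
Gen 5 (rule 158): 11010011011101
Gen 6 (rule 137): 10000010011000
Gen 7 (rule 158): 11000111110100
Gen 8 (rule 137): 10010111100001
Gen 9 (rule 158): 11110111010011
Gen 10 (rule 137): 11100110000010

Answer: none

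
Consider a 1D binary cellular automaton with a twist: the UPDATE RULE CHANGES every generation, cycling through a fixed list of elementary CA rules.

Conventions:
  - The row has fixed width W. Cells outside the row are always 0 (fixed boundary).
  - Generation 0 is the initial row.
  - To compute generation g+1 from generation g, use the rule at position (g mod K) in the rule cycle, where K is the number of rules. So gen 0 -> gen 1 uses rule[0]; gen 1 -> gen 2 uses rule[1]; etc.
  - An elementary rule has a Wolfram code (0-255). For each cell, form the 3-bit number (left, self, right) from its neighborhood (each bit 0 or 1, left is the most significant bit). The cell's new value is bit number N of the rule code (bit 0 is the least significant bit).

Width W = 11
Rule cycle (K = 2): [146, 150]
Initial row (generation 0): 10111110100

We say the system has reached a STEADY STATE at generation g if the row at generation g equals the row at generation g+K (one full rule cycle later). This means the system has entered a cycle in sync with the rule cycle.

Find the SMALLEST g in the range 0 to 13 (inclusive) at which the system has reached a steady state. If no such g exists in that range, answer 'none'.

Answer: 7

Derivation:
Gen 0: 10111110100
Gen 1 (rule 146): 00011100010
Gen 2 (rule 150): 00101010111
Gen 3 (rule 146): 01000000010
Gen 4 (rule 150): 11100000111
Gen 5 (rule 146): 01010001010
Gen 6 (rule 150): 11011011011
Gen 7 (rule 146): 00000000000
Gen 8 (rule 150): 00000000000
Gen 9 (rule 146): 00000000000
Gen 10 (rule 150): 00000000000
Gen 11 (rule 146): 00000000000
Gen 12 (rule 150): 00000000000
Gen 13 (rule 146): 00000000000
Gen 14 (rule 150): 00000000000
Gen 15 (rule 146): 00000000000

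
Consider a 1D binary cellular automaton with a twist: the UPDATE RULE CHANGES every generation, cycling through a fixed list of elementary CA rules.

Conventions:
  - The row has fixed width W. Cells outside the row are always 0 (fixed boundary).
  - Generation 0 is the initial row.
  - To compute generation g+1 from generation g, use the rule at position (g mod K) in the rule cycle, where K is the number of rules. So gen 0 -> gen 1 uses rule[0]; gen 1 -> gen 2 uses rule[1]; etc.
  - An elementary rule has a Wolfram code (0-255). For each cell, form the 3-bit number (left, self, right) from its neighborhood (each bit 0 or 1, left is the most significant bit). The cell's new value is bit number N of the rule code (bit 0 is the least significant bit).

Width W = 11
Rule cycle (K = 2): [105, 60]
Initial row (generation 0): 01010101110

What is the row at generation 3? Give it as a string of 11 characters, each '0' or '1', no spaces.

Gen 0: 01010101110
Gen 1 (rule 105): 00101011010
Gen 2 (rule 60): 00111110111
Gen 3 (rule 105): 10100011101

Answer: 10100011101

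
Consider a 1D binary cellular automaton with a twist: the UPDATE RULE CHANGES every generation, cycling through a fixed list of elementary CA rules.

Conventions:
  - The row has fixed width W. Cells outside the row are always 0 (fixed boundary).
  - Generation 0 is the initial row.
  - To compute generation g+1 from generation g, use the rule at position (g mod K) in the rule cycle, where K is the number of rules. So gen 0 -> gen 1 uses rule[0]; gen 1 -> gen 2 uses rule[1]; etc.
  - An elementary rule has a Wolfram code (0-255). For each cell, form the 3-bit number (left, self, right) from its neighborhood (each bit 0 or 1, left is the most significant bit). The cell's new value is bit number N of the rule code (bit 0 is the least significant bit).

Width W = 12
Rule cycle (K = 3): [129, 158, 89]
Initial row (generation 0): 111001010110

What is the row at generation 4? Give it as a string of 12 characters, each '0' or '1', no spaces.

Gen 0: 111001010110
Gen 1 (rule 129): 010000000000
Gen 2 (rule 158): 111000000000
Gen 3 (rule 89): 101111111111
Gen 4 (rule 129): 000111111110

Answer: 000111111110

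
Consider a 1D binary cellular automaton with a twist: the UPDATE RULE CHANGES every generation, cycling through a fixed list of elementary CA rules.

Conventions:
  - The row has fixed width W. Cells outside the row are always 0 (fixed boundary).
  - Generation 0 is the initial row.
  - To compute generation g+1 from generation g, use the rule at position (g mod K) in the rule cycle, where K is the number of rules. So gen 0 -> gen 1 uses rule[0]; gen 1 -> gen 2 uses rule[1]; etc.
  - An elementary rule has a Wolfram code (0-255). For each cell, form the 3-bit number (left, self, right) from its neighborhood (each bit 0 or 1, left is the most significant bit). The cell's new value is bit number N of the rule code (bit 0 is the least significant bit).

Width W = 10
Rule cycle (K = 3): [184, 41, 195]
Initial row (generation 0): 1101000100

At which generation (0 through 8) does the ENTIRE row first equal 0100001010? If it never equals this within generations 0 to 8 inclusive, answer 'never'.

Answer: 4

Derivation:
Gen 0: 1101000100
Gen 1 (rule 184): 1010100010
Gen 2 (rule 41): 0101001000
Gen 3 (rule 195): 1000010011
Gen 4 (rule 184): 0100001010
Gen 5 (rule 41): 0001100100
Gen 6 (rule 195): 1110101001
Gen 7 (rule 184): 1101010100
Gen 8 (rule 41): 1010101001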